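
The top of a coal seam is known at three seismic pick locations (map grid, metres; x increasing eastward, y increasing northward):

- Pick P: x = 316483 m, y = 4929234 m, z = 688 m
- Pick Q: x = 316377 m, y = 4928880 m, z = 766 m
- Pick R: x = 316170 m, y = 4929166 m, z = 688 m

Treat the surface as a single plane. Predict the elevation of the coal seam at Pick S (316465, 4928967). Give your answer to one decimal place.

750.0 m

Two edge vectors: Pick P→Pick Q = (-106, -354, 78), Pick P→Pick R = (-313, -68, 0).
Normal n = (Pick P→Pick Q) × (Pick P→Pick R) = (5304, -24414, -103594).
So ∂z/∂x = −n_x/n_z = 0.051199876 and ∂z/∂y = −n_y/n_z = −0.235670019.
Intercept c from Pick P: 688 − 16203.89 + 1161672.67 = 1146156.78.
At (316465, 4928967): z = 16203.0 − 1161609.7 + 1146156.78 = 750.0 m.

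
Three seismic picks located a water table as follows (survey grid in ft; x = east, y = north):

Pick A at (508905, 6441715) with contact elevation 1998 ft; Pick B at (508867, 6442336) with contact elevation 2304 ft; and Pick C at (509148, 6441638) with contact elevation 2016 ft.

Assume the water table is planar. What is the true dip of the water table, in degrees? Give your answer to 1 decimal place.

Let the plane be z = a·x + b·y + c.
Pick B−Pick A: −38a + 621b = 306;  Pick C−Pick A: 243a − 77b = 18.
Solving gives a = 0.23477, b = 0.50712.
Gradient magnitude |∇z| = √(a² + b²) = √(0.05512 + 0.25717) = 0.55882.
True dip = arctan(0.55882) = 29.2°, dipping toward SSW (azimuth ≈ 205°).

29.2°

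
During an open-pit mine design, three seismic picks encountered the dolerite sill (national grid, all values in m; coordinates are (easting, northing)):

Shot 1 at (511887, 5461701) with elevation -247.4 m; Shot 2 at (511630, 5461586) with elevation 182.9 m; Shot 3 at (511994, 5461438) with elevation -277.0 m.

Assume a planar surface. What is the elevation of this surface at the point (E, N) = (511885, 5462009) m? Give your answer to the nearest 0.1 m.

-392.6 m

Two edge vectors: Shot 1→Shot 2 = (-257, -115, 430.3), Shot 1→Shot 3 = (107, -263, -29.6).
Normal n = (Shot 1→Shot 2) × (Shot 1→Shot 3) = (116572.9, 38434.9, 79896).
So ∂z/∂E = −n_x/n_z = −1.459058025 and ∂z/∂N = −n_y/n_z = −0.481061630.
Intercept c from Shot 1: -247.4 + 746872.84 + 2627414.79 = 3374040.22.
At (511885, 5462009): z = −746869.9 − 2627563.0 + 3374040.22 = -392.6 m.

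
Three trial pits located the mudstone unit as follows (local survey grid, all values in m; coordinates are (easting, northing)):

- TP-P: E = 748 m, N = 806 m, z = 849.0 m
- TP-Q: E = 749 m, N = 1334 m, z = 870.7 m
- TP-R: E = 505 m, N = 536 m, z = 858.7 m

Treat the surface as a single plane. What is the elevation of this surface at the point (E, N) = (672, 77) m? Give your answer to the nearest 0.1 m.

825.4 m

Let the plane be z = a·E + b·N + c.
TP-Q−TP-P: 1a + 528b = 21.7;  TP-R−TP-P: −243a − 270b = 9.7.
Solving gives a = −0.085763, b = 0.041261.
Then c = 849 − a·748 − b·806 = 879.89.
At (672, 77): z = −57.6 + 3.2 + 879.89 = 825.4 m.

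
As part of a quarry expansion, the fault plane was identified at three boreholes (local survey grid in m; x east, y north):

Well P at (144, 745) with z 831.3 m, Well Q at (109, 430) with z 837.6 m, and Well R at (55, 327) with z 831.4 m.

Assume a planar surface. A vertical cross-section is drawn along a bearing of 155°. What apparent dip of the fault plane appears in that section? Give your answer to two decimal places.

Let the plane be z = a·x + b·y + c.
Well Q−Well P: −35a − 315b = 6.3;  Well R−Well P: −89a − 418b = 0.1.
Solving gives a = 0.19410, b = −0.04157.
Unit vector along 155° is (sin 155°, cos 155°) = (0.4226, -0.9063).
Slope in that direction = a·(0.4226) + b·(-0.9063) = 0.11970.
Apparent dip = arctan|0.11970| = 6.83° (true dip is 11.2°, so apparent ≤ true as expected).

6.83°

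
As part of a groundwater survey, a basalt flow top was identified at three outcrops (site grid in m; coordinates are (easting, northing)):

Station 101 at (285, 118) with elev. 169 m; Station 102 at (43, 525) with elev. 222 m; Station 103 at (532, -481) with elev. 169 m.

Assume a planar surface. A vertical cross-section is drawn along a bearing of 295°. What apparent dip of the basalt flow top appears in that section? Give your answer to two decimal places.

Let the plane be z = a·E + b·N + c.
Station 102−Station 101: −242a + 407b = 53;  Station 103−Station 101: 247a − 599b = 0.
Solving gives a = −0.71456, b = −0.29465.
Unit vector along 295° is (sin 295°, cos 295°) = (-0.9063, 0.4226).
Slope in that direction = a·(-0.9063) + b·(0.4226) = 0.52308.
Apparent dip = arctan|0.52308| = 27.61° (true dip is 37.7°, so apparent ≤ true as expected).

27.61°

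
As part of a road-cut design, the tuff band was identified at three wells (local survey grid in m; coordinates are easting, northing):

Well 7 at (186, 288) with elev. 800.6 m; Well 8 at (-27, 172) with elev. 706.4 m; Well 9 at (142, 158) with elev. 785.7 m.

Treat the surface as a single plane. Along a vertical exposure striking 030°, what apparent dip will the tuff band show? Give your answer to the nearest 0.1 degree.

11.1°

Let the plane be z = a·easting + b·northing + c.
Well 8−Well 7: −213a − 116b = −94.2;  Well 9−Well 7: −44a − 130b = −14.9.
Solving gives a = 0.46567, b = −0.04300.
Unit vector along 030° is (sin 30°, cos 30°) = (0.5000, 0.8660).
Slope in that direction = a·(0.5000) + b·(0.8660) = 0.19560.
Apparent dip = arctan|0.19560| = 11.1° (true dip is 25.1°, so apparent ≤ true as expected).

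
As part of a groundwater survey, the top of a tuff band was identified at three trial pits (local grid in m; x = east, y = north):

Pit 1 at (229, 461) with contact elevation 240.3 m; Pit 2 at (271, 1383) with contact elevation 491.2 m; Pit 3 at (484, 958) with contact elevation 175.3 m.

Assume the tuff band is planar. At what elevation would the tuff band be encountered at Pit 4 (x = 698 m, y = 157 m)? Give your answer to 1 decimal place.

Two edge vectors: Pit 1→Pit 2 = (42, 922, 250.9), Pit 1→Pit 3 = (255, 497, -65).
Normal n = (Pit 1→Pit 2) × (Pit 1→Pit 3) = (-184627.3, 66709.5, -214236).
So ∂z/∂x = −n_x/n_z = −0.861794 and ∂z/∂y = −n_y/n_z = 0.311383.
Intercept c from Pit 1: 240.3 + 197.35 − 143.55 = 294.10.
At (698, 157): z = −601.5 + 48.9 + 294.10 = -258.5 m.

-258.5 m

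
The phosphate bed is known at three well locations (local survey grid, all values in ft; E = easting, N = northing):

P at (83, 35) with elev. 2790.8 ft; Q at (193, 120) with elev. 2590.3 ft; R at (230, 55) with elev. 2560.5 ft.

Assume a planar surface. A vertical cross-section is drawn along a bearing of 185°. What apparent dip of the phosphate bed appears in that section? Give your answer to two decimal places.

Two edge vectors: P→Q = (110, 85, -200.5), P→R = (147, 20, -230.3).
Normal n = (P→Q) × (P→R) = (-15565.5, -4140.5, -10295).
So ∂z/∂E = −n_x/n_z = −1.51195 and ∂z/∂N = −n_y/n_z = −0.40219.
Unit vector along 185° is (sin 185°, cos 185°) = (-0.0872, -0.9962).
Slope in that direction = a·(-0.0872) + b·(-0.9962) = 0.53243.
Apparent dip = arctan|0.53243| = 28.03° (true dip is 57.4°, so apparent ≤ true as expected).

28.03°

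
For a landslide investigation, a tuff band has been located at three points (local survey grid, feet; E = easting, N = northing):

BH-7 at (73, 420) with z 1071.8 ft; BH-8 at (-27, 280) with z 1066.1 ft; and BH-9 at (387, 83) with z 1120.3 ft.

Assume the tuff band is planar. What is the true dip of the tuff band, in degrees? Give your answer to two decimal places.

Let the plane be z = a·E + b·N + c.
BH-8−BH-7: −100a − 140b = −5.7;  BH-9−BH-7: 314a − 337b = 48.5.
Solving gives a = 0.11217, b = −0.03941.
Gradient magnitude |∇z| = √(a² + b²) = √(0.01258 + 0.00155) = 0.11889.
True dip = arctan(0.11889) = 6.78°, dipping toward WNW (azimuth ≈ 289°).

6.78°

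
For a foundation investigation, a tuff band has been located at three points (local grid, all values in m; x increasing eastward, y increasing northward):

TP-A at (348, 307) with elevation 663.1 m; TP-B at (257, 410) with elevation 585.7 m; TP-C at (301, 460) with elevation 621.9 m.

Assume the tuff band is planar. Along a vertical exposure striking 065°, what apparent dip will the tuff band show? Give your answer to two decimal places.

Two edge vectors: TP-A→TP-B = (-91, 103, -77.4), TP-A→TP-C = (-47, 153, -41.2).
Normal n = (TP-A→TP-B) × (TP-A→TP-C) = (7598.6, -111.4, -9082).
So ∂z/∂x = −n_x/n_z = 0.83667 and ∂z/∂y = −n_y/n_z = −0.01227.
Unit vector along 065° is (sin 65°, cos 65°) = (0.9063, 0.4226).
Slope in that direction = a·(0.9063) + b·(0.4226) = 0.75309.
Apparent dip = arctan|0.75309| = 36.98° (true dip is 39.9°, so apparent ≤ true as expected).

36.98°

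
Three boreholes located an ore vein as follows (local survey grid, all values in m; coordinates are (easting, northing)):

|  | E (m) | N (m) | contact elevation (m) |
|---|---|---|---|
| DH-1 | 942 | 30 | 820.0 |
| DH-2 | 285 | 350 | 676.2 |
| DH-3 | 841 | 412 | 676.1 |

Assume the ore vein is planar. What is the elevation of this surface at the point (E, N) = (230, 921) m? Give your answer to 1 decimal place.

Let the plane be z = a·E + b·N + c.
DH-2−DH-1: −657a + 320b = −143.8;  DH-3−DH-1: −101a + 382b = −143.9.
Solving gives a = 0.04063, b = −0.36596.
Then c = 820 − a·942 − b·30 = 792.71.
At (230, 921): z = 9.3 − 337.0 + 792.71 = 465.0 m.

465.0 m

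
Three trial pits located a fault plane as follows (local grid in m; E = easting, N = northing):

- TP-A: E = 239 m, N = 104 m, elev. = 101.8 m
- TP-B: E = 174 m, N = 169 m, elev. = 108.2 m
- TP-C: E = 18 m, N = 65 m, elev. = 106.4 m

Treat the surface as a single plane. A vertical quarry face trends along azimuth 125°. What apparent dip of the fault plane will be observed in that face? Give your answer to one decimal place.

Two edge vectors: TP-A→TP-B = (-65, 65, 6.4), TP-A→TP-C = (-221, -39, 4.6).
Normal n = (TP-A→TP-B) × (TP-A→TP-C) = (548.6, -1115.4, 16900).
So ∂z/∂E = −n_x/n_z = −0.03246 and ∂z/∂N = −n_y/n_z = 0.06600.
Unit vector along 125° is (sin 125°, cos 125°) = (0.8192, -0.5736).
Slope in that direction = a·(0.8192) + b·(-0.5736) = −0.06445.
Apparent dip = arctan|0.06445| = 3.7° (true dip is 4.2°, so apparent ≤ true as expected).

3.7°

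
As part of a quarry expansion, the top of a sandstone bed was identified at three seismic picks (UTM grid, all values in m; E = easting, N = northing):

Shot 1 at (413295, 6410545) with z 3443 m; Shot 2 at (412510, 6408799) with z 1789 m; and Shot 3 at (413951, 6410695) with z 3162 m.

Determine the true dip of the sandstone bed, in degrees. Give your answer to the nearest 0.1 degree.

Two edge vectors: Shot 1→Shot 2 = (-785, -1746, -1654), Shot 1→Shot 3 = (656, 150, -281).
Normal n = (Shot 1→Shot 2) × (Shot 1→Shot 3) = (738726, -1305609, 1027626).
So ∂z/∂E = −n_x/n_z = −0.71887 and ∂z/∂N = −n_y/n_z = 1.27051.
Gradient magnitude |∇z| = √(a² + b²) = √(0.51677 + 1.61420) = 1.45978.
True dip = arctan(1.45978) = 55.6°, dipping toward SSE (azimuth ≈ 150°).

55.6°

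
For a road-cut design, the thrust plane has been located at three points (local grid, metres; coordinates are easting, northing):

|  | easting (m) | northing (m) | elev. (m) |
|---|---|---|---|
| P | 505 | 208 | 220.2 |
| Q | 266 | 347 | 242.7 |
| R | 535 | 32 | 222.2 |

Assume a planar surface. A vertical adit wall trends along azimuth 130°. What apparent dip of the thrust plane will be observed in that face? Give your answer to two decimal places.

3.78°

Let the plane be z = a·easting + b·northing + c.
Q−P: −239a + 139b = 22.5;  R−P: 30a − 176b = 2.
Solving gives a = −0.11184, b = −0.03043.
Unit vector along 130° is (sin 130°, cos 130°) = (0.7660, -0.6428).
Slope in that direction = a·(0.7660) + b·(-0.6428) = −0.06612.
Apparent dip = arctan|0.06612| = 3.78° (true dip is 6.6°, so apparent ≤ true as expected).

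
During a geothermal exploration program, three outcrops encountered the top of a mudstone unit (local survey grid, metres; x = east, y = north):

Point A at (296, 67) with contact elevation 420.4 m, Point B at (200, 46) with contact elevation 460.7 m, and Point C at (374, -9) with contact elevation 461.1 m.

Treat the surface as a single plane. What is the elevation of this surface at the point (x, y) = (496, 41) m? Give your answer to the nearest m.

Let the plane be z = a·x + b·y + c.
Point B−Point A: −96a − 21b = 40.3;  Point C−Point A: 78a − 76b = 40.7.
Solving gives a = −0.24716, b = −0.78919.
Then c = 420.4 − a·296 − b·67 = 546.43.
At (496, 41): z = −122.6 − 32.4 + 546.43 = 391.5 m.

391 m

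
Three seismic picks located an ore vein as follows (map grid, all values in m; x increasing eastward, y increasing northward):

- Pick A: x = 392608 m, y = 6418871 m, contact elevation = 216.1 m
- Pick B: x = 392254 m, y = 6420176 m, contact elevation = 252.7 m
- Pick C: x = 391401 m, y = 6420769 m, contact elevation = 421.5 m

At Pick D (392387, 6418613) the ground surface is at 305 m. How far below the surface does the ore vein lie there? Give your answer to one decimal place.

Let the plane be z = a·x + b·y + c.
Pick B−Pick A: −354a + 1305b = 36.6;  Pick C−Pick A: −1207a + 1898b = 205.4.
Solving gives a = −0.219852465, b = −0.031592163.
Then c = 216.1 − a·392608 − b·6418871 = 289317.95.
At (392387, 6418613): z_contact = −86267.25 − 202777.87 + 289317.95 = 272.84 m.
Depth below ground = 305 − 272.84 = 32.2 m.

32.2 m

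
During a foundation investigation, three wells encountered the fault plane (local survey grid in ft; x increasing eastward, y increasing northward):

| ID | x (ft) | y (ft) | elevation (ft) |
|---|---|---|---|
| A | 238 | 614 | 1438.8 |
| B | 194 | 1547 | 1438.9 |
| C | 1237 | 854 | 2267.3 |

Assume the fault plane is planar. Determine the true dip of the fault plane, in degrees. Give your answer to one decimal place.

39.4°

Two edge vectors: A→B = (-44, 933, 0.1), A→C = (999, 240, 828.5).
Normal n = (A→B) × (A→C) = (772966.5, 36553.9, -942627).
So ∂z/∂x = −n_x/n_z = 0.82001 and ∂z/∂y = −n_y/n_z = 0.03878.
Gradient magnitude |∇z| = √(a² + b²) = √(0.67242 + 0.00150) = 0.82093.
True dip = arctan(0.82093) = 39.4°, dipping toward W (azimuth ≈ 267°).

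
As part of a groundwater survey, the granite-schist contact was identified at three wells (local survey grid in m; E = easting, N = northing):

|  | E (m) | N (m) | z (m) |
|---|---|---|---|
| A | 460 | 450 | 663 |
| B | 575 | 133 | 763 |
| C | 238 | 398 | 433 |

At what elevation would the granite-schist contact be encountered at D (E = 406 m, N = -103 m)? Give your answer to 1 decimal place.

577.0 m

Let the plane be z = a·E + b·N + c.
B−A: 115a − 317b = 100;  C−A: −222a − 52b = −230.
Solving gives a = 1.02300, b = 0.05566.
Then c = 663 − a·460 − b·450 = 167.37.
At (406, -103): z = 415.3 − 5.7 + 167.37 = 577.0 m.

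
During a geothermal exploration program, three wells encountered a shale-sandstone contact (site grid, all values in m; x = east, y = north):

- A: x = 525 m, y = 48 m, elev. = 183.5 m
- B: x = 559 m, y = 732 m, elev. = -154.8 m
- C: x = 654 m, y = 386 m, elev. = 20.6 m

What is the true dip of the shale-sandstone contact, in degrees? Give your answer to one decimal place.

Two edge vectors: A→B = (34, 684, -338.3), A→C = (129, 338, -162.9).
Normal n = (A→B) × (A→C) = (2921.8, -38102.1, -76744).
So ∂z/∂x = −n_x/n_z = 0.03807 and ∂z/∂y = −n_y/n_z = −0.49648.
Gradient magnitude |∇z| = √(a² + b²) = √(0.00145 + 0.24650) = 0.49794.
True dip = arctan(0.49794) = 26.5°, dipping toward N (azimuth ≈ 356°).

26.5°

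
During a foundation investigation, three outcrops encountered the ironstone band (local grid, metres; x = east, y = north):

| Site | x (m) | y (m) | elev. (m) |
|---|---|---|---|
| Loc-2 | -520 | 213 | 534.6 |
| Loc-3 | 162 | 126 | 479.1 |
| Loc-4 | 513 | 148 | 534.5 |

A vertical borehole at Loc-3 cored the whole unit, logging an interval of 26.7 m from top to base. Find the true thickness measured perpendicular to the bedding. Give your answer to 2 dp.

16.60 m

Two edge vectors: Loc-2→Loc-3 = (682, -87, -55.5), Loc-2→Loc-4 = (1033, -65, -0.1).
Normal n = (Loc-2→Loc-3) × (Loc-2→Loc-4) = (-3598.8, -57263.3, 45541).
So ∂z/∂x = −n_x/n_z = 0.07902 and ∂z/∂y = −n_y/n_z = 1.25740.
|∇z| = √(a²+b²) = 1.25988, so dip δ = arctan(1.25988) = 51.56°.
True thickness = vertical thickness × cos δ = 26.7 × cos 51.56° = 16.60 m.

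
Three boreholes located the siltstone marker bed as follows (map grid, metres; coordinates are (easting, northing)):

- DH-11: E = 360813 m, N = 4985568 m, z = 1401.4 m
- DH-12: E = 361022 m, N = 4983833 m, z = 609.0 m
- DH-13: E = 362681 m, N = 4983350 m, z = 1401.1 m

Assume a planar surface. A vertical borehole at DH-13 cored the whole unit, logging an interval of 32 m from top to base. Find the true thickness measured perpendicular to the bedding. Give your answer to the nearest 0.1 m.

Let the plane be z = a·E + b·N + c.
DH-12−DH-11: 209a − 1735b = −792.4;  DH-13−DH-11: 1868a − 2218b = −0.3.
Solving gives a = 0.63261, b = 0.53292.
|∇z| = √(a²+b²) = 0.82716, so dip δ = arctan(0.82716) = 39.60°.
True thickness = vertical thickness × cos δ = 32 × cos 39.60° = 24.7 m.

24.7 m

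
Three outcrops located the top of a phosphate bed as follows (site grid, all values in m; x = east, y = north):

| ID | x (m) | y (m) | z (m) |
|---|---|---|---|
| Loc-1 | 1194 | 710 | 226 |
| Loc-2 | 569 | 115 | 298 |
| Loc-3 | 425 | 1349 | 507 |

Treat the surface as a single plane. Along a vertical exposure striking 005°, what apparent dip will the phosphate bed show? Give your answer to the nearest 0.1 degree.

Two edge vectors: Loc-1→Loc-2 = (-625, -595, 72), Loc-1→Loc-3 = (-769, 639, 281).
Normal n = (Loc-1→Loc-2) × (Loc-1→Loc-3) = (-213203, 120257, -856930).
So ∂z/∂x = −n_x/n_z = −0.24880 and ∂z/∂y = −n_y/n_z = 0.14033.
Unit vector along 005° is (sin 5°, cos 5°) = (0.0872, 0.9962).
Slope in that direction = a·(0.0872) + b·(0.9962) = 0.11812.
Apparent dip = arctan|0.11812| = 6.7° (true dip is 15.9°, so apparent ≤ true as expected).

6.7°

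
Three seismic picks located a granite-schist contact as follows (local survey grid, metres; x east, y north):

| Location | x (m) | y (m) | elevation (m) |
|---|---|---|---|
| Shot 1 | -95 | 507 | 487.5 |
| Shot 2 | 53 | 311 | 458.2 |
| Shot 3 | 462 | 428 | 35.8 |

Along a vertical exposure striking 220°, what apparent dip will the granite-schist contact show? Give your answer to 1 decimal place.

44.0°

Two edge vectors: Shot 1→Shot 2 = (148, -196, -29.3), Shot 1→Shot 3 = (557, -79, -451.7).
Normal n = (Shot 1→Shot 2) × (Shot 1→Shot 3) = (86218.5, 50531.5, 97480).
So ∂z/∂x = −n_x/n_z = −0.88447 and ∂z/∂y = −n_y/n_z = −0.51838.
Unit vector along 220° is (sin 220°, cos 220°) = (-0.6428, -0.7660).
Slope in that direction = a·(-0.6428) + b·(-0.7660) = 0.96563.
Apparent dip = arctan|0.96563| = 44.0° (true dip is 45.7°, so apparent ≤ true as expected).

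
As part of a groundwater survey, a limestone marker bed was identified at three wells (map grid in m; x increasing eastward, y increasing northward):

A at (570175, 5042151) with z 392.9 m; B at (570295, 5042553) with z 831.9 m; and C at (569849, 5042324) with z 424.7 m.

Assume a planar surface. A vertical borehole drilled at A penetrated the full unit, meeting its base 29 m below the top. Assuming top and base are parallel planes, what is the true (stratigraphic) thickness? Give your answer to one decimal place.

20.0 m

Two edge vectors: A→B = (120, 402, 439), A→C = (-326, 173, 31.8).
Normal n = (A→B) × (A→C) = (-63163.4, -146930, 151812).
So ∂z/∂x = −n_x/n_z = 0.41606 and ∂z/∂y = −n_y/n_z = 0.96784.
|∇z| = √(a²+b²) = 1.05348, so dip δ = arctan(1.05348) = 46.49°.
True thickness = vertical thickness × cos δ = 29 × cos 46.49° = 20.0 m.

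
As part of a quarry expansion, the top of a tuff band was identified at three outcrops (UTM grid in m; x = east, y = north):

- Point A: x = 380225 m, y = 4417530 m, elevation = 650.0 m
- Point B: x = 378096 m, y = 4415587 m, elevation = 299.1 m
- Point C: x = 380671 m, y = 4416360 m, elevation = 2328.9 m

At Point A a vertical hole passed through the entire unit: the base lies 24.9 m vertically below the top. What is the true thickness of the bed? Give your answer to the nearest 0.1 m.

13.8 m

Two edge vectors: Point A→Point B = (-2129, -1943, -350.9), Point A→Point C = (446, -1170, 1678.9).
Normal n = (Point A→Point B) × (Point A→Point C) = (-3672655.7, 3417876.7, 3357508).
So ∂z/∂x = −n_x/n_z = 1.09386 and ∂z/∂y = −n_y/n_z = −1.01798.
|∇z| = √(a²+b²) = 1.49426, so dip δ = arctan(1.49426) = 56.21°.
True thickness = vertical thickness × cos δ = 24.9 × cos 56.21° = 13.8 m.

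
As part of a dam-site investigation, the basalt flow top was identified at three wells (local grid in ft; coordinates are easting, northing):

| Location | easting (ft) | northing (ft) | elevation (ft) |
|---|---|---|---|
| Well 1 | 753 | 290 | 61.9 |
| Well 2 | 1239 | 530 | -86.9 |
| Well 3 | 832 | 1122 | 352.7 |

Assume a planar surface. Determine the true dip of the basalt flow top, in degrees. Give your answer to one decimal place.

32.6°

Two edge vectors: Well 1→Well 2 = (486, 240, -148.8), Well 1→Well 3 = (79, 832, 290.8).
Normal n = (Well 1→Well 2) × (Well 1→Well 3) = (193593.6, -153084, 385392).
So ∂z/∂easting = −n_x/n_z = −0.50233 and ∂z/∂northing = −n_y/n_z = 0.39722.
Gradient magnitude |∇z| = √(a² + b²) = √(0.25233 + 0.15778) = 0.64040.
True dip = arctan(0.64040) = 32.6°, dipping toward SE (azimuth ≈ 128°).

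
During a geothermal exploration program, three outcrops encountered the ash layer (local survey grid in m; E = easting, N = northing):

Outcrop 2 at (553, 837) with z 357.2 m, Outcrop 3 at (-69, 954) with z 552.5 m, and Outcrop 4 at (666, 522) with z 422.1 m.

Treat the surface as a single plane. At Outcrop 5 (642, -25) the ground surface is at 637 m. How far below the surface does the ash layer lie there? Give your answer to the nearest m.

Two edge vectors: Outcrop 2→Outcrop 3 = (-622, 117, 195.3), Outcrop 2→Outcrop 4 = (113, -315, 64.9).
Normal n = (Outcrop 2→Outcrop 3) × (Outcrop 2→Outcrop 4) = (69112.8, 62436.7, 182709).
So ∂z/∂E = −n_x/n_z = −0.37827 and ∂z/∂N = −n_y/n_z = −0.34173.
Intercept c from Outcrop 2: 357.2 + 209.18 + 286.03 = 852.41.
At (642, -25): z_contact = −242.8 + 8.5 + 852.41 = 618.1 m.
Depth below ground = 637 − 618.1 = 19 m.

19 m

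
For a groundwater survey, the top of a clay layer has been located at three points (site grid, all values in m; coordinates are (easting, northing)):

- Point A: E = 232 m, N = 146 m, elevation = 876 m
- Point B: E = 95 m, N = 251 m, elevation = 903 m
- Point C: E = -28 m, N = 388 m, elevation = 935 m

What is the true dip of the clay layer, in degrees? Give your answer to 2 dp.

10.79°

Let the plane be z = a·E + b·N + c.
Point B−Point A: −137a + 105b = 27;  Point C−Point A: −260a + 242b = 59.
Solving gives a = −0.05791, b = 0.18159.
Gradient magnitude |∇z| = √(a² + b²) = √(0.00335 + 0.03297) = 0.19060.
True dip = arctan(0.19060) = 10.79°, dipping toward SSE (azimuth ≈ 162°).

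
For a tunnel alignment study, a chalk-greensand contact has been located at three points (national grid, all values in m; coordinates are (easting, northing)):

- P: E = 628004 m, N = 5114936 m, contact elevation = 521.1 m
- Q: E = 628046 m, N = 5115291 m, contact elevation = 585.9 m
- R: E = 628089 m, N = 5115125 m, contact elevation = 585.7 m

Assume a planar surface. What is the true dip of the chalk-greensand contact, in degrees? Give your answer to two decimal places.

26.41°

Let the plane be z = a·E + b·N + c.
Q−P: 42a + 355b = 64.8;  R−P: 85a + 189b = 64.6.
Solving gives a = 0.48054, b = 0.12568.
Gradient magnitude |∇z| = √(a² + b²) = √(0.23092 + 0.01580) = 0.49671.
True dip = arctan(0.49671) = 26.41°, dipping toward WSW (azimuth ≈ 255°).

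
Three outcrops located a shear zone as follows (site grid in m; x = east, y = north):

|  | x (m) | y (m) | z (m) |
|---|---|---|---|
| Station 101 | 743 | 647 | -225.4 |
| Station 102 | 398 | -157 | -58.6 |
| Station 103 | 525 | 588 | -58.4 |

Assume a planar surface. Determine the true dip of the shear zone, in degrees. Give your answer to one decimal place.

39.2°

Let the plane be z = a·x + b·y + c.
Station 102−Station 101: −345a − 804b = 166.8;  Station 103−Station 101: −218a − 59b = 167.
Solving gives a = −0.80318, b = 0.13719.
Gradient magnitude |∇z| = √(a² + b²) = √(0.64510 + 0.01882) = 0.81482.
True dip = arctan(0.81482) = 39.2°, dipping toward E (azimuth ≈ 100°).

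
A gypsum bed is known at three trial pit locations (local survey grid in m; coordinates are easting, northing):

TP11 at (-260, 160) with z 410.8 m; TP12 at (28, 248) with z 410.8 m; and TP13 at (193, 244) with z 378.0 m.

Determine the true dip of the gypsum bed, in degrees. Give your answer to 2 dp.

Two edge vectors: TP11→TP12 = (288, 88, 0), TP11→TP13 = (453, 84, -32.8).
Normal n = (TP11→TP12) × (TP11→TP13) = (-2886.4, 9446.4, -15672).
So ∂z/∂easting = −n_x/n_z = −0.18418 and ∂z/∂northing = −n_y/n_z = 0.60276.
Gradient magnitude |∇z| = √(a² + b²) = √(0.03392 + 0.36332) = 0.63027.
True dip = arctan(0.63027) = 32.22°, dipping toward SSE (azimuth ≈ 163°).

32.22°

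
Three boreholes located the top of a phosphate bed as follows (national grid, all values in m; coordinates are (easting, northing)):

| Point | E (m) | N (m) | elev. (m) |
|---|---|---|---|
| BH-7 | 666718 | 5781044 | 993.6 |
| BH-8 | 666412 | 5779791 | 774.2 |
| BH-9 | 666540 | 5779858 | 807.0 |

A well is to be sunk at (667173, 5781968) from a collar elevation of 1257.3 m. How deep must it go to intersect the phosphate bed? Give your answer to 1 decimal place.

Two edge vectors: BH-7→BH-8 = (-306, -1253, -219.4), BH-7→BH-9 = (-178, -1186, -186.6).
Normal n = (BH-7→BH-8) × (BH-7→BH-9) = (-26398.6, -18046.4, 139882).
So ∂z/∂E = −n_x/n_z = 0.188720493 and ∂z/∂N = −n_y/n_z = 0.129011595.
Intercept c from BH-7: 993.6 − 125823.35 − 745821.71 = −870651.46.
At (667173, 5781968): z_contact = 125909.22 + 745940.92 − 870651.46 = 1198.67 m.
Depth below ground = 1257.3 − 1198.67 = 58.6 m.

58.6 m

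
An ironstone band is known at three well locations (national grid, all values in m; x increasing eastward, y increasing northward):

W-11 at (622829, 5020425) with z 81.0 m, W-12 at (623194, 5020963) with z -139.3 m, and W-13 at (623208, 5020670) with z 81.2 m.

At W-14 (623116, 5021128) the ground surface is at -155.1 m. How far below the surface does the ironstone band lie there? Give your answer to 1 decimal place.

141.5 m

Two edge vectors: W-11→W-12 = (365, 538, -220.3), W-11→W-13 = (379, 245, 0.2).
Normal n = (W-11→W-12) × (W-11→W-13) = (54081.1, -83566.7, -114477).
So ∂z/∂x = −n_x/n_z = 0.472418914 and ∂z/∂y = −n_y/n_z = −0.729986810.
Intercept c from W-11: 81 − 294236.20 + 3664844.03 = 3370688.83.
At (623116, 5021128): z_contact = 294371.78 − 3665357.21 + 3370688.83 = -296.60 m.
Depth below ground = -155.1 − (-296.60) = 141.5 m.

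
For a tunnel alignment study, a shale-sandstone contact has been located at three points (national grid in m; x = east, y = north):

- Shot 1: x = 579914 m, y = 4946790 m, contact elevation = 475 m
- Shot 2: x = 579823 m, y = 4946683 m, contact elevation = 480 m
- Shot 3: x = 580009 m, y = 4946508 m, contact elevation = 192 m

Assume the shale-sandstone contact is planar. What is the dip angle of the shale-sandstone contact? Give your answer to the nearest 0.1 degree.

Two edge vectors: Shot 1→Shot 2 = (-91, -107, 5), Shot 1→Shot 3 = (95, -282, -283).
Normal n = (Shot 1→Shot 2) × (Shot 1→Shot 3) = (31691, -25278, 35827).
So ∂z/∂x = −n_x/n_z = −0.88456 and ∂z/∂y = −n_y/n_z = 0.70556.
Gradient magnitude |∇z| = √(a² + b²) = √(0.78244 + 0.49781) = 1.13148.
True dip = arctan(1.13148) = 48.5°, dipping toward SE (azimuth ≈ 129°).

48.5°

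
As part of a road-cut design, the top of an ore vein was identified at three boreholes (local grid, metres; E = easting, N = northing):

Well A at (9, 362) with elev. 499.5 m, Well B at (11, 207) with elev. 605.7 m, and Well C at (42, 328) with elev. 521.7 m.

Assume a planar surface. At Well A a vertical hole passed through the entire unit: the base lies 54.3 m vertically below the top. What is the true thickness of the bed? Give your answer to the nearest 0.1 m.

Let the plane be z = a·E + b·N + c.
Well B−Well A: 2a − 155b = 106.2;  Well C−Well A: 33a − 34b = 22.2.
Solving gives a = −0.03364, b = −0.68560.
|∇z| = √(a²+b²) = 0.68642, so dip δ = arctan(0.68642) = 34.47°.
True thickness = vertical thickness × cos δ = 54.3 × cos 34.47° = 44.8 m.

44.8 m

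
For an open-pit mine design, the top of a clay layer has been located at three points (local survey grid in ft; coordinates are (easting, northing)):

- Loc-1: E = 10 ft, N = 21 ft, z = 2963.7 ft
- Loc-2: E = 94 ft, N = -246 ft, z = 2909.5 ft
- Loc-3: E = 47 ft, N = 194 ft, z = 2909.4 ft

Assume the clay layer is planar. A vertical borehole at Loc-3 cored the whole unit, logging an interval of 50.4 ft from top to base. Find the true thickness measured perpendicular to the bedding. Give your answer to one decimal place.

35.9 ft

Let the plane be z = a·E + b·N + c.
Loc-2−Loc-1: 84a − 267b = −54.2;  Loc-3−Loc-1: 37a + 173b = −54.3.
Solving gives a = −0.97803, b = −0.10470.
|∇z| = √(a²+b²) = 0.98362, so dip δ = arctan(0.98362) = 44.53°.
True thickness = vertical thickness × cos δ = 50.4 × cos 44.53° = 35.9 ft.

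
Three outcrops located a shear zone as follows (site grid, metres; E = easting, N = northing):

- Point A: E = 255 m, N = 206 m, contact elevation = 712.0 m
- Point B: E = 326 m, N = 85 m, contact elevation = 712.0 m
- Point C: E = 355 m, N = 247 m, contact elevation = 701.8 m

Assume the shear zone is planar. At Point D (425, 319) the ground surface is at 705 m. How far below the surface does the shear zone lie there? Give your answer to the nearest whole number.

Two edge vectors: Point A→Point B = (71, -121, 0), Point A→Point C = (100, 41, -10.2).
Normal n = (Point A→Point B) × (Point A→Point C) = (1234.2, 724.2, 15011).
So ∂z/∂E = −n_x/n_z = −0.08222 and ∂z/∂N = −n_y/n_z = −0.04824.
Intercept c from Point A: 712 + 20.97 + 9.94 = 742.90.
At (425, 319): z_contact = −34.9 − 15.4 + 742.90 = 692.6 m.
Depth below ground = 705 − 692.6 = 12 m.

12 m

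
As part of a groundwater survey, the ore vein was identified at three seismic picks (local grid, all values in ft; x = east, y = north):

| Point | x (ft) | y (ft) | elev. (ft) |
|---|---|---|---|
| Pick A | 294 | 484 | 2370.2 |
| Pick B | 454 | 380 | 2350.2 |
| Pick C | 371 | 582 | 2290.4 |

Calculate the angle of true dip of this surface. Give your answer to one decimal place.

Let the plane be z = a·x + b·y + c.
Pick B−Pick A: 160a − 104b = −20;  Pick C−Pick A: 77a + 98b = −79.8.
Solving gives a = −0.43310, b = −0.47400.
Gradient magnitude |∇z| = √(a² + b²) = √(0.18757 + 0.22467) = 0.64206.
True dip = arctan(0.64206) = 32.7°, dipping toward NE (azimuth ≈ 042°).

32.7°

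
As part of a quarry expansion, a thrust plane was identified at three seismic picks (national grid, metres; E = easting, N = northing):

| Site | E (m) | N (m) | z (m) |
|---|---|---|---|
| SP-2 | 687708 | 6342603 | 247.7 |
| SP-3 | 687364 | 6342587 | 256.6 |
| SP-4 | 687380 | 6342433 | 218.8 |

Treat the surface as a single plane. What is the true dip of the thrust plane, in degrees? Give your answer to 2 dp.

13.74°

Let the plane be z = a·E + b·N + c.
SP-3−SP-2: −344a − 16b = 8.9;  SP-4−SP-2: −328a − 170b = −28.9.
Solving gives a = −0.03711, b = 0.24160.
Gradient magnitude |∇z| = √(a² + b²) = √(0.00138 + 0.05837) = 0.24443.
True dip = arctan(0.24443) = 13.74°, dipping toward S (azimuth ≈ 171°).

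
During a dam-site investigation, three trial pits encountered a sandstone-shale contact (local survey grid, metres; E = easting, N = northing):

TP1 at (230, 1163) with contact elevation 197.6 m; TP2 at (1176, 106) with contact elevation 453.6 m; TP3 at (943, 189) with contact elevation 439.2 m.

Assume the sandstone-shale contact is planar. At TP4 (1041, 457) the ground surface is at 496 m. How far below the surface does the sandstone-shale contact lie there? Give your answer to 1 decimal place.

133.8 m

Two edge vectors: TP1→TP2 = (946, -1057, 256), TP1→TP3 = (713, -974, 241.6).
Normal n = (TP1→TP2) × (TP1→TP3) = (-6027.2, -46025.6, -167763).
So ∂z/∂E = −n_x/n_z = −0.035927 and ∂z/∂N = −n_y/n_z = −0.274349.
Intercept c from TP1: 197.6 + 8.26 + 319.07 = 524.93.
At (1041, 457): z_contact = −37.40 − 125.38 + 524.93 = 362.15 m.
Depth below ground = 496 − 362.15 = 133.8 m.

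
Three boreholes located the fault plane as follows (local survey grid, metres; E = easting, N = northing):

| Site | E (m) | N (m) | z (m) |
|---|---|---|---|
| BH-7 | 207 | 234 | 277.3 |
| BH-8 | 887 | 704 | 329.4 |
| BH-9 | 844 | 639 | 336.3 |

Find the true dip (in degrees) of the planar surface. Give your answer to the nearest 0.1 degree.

Two edge vectors: BH-7→BH-8 = (680, 470, 52.1), BH-7→BH-9 = (637, 405, 59).
Normal n = (BH-7→BH-8) × (BH-7→BH-9) = (6629.5, -6932.3, -23990).
So ∂z/∂E = −n_x/n_z = 0.27634 and ∂z/∂N = −n_y/n_z = −0.28897.
Gradient magnitude |∇z| = √(a² + b²) = √(0.07637 + 0.08350) = 0.39983.
True dip = arctan(0.39983) = 21.8°, dipping toward NW (azimuth ≈ 316°).

21.8°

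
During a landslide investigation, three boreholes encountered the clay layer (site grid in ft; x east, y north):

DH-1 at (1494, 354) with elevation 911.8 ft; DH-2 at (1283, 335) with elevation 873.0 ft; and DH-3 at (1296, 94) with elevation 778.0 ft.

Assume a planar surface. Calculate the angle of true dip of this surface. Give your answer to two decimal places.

Let the plane be z = a·x + b·y + c.
DH-2−DH-1: −211a − 19b = −38.8;  DH-3−DH-1: −198a − 260b = −133.8.
Solving gives a = 0.14767, b = 0.40216.
Gradient magnitude |∇z| = √(a² + b²) = √(0.02181 + 0.16173) = 0.42841.
True dip = arctan(0.42841) = 23.19°, dipping toward SSW (azimuth ≈ 200°).

23.19°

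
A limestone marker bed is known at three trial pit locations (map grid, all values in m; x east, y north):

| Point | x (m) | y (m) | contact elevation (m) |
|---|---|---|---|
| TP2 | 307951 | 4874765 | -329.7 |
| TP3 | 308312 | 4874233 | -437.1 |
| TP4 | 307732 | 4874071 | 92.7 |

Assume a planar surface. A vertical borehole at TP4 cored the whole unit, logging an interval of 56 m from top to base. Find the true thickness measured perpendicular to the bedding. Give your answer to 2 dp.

41.88 m

Let the plane be z = a·x + b·y + c.
TP3−TP2: 361a − 532b = −107.4;  TP4−TP2: −219a − 694b = 422.4.
Solving gives a = −0.81531, b = −0.35137.
|∇z| = √(a²+b²) = 0.88780, so dip δ = arctan(0.88780) = 41.60°.
True thickness = vertical thickness × cos δ = 56 × cos 41.60° = 41.88 m.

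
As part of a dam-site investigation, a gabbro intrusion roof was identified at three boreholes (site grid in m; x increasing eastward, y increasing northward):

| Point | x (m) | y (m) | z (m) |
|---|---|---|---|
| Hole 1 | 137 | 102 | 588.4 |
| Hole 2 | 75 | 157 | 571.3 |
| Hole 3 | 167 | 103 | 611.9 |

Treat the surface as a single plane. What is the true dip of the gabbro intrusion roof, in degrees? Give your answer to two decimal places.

Let the plane be z = a·x + b·y + c.
Hole 2−Hole 1: −62a + 55b = −17.1;  Hole 3−Hole 1: 30a + 1b = 23.5.
Solving gives a = 0.76495, b = 0.55140.
Gradient magnitude |∇z| = √(a² + b²) = √(0.58515 + 0.30404) = 0.94297.
True dip = arctan(0.94297) = 43.32°, dipping toward SW (azimuth ≈ 234°).

43.32°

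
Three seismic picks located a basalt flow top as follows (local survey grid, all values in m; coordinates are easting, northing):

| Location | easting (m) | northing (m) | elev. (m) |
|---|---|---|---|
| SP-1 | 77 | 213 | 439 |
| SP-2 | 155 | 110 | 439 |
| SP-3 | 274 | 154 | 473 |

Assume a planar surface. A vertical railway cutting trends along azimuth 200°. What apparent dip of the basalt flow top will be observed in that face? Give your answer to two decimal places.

Two edge vectors: SP-1→SP-2 = (78, -103, 0), SP-1→SP-3 = (197, -59, 34).
Normal n = (SP-1→SP-2) × (SP-1→SP-3) = (-3502, -2652, 15689).
So ∂z/∂easting = −n_x/n_z = 0.22321 and ∂z/∂northing = −n_y/n_z = 0.16904.
Unit vector along 200° is (sin 200°, cos 200°) = (-0.3420, -0.9397).
Slope in that direction = a·(-0.3420) + b·(-0.9397) = −0.23519.
Apparent dip = arctan|0.23519| = 13.23° (true dip is 15.6°, so apparent ≤ true as expected).

13.23°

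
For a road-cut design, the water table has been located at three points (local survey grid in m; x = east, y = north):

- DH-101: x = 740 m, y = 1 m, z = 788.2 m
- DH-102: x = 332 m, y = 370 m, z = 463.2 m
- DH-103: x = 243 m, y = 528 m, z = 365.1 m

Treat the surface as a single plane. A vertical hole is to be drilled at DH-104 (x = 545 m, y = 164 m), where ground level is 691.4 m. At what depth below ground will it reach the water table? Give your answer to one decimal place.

53.8 m

Let the plane be z = a·x + b·y + c.
DH-102−DH-101: −408a + 369b = −325;  DH-103−DH-101: −497a + 527b = −423.1.
Solving gives a = 0.47912, b = −0.35100.
Then c = 788.2 − a·740 − b·1 = 434.00.
At (545, 164): z_contact = 261.12 − 57.56 + 434.00 = 637.56 m.
Depth below ground = 691.4 − 637.56 = 53.8 m.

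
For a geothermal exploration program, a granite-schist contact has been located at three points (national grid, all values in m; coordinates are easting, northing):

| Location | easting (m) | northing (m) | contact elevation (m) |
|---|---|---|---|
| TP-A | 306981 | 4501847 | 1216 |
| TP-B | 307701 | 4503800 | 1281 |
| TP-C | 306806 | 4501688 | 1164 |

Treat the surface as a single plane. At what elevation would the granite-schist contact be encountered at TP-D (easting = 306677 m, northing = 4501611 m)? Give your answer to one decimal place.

1121.1 m

Let the plane be z = a·easting + b·northing + c.
TP-B−TP-A: 720a + 1953b = 65;  TP-C−TP-A: −175a − 159b = −52.
Solving gives a = 0.401333069, b = −0.114674762.
Then c = 1216 − a·306981 − b·4501847 = 394262.61.
At (306677, 4501611): z = 123079.6 − 516221.2 + 394262.61 = 1121.1 m.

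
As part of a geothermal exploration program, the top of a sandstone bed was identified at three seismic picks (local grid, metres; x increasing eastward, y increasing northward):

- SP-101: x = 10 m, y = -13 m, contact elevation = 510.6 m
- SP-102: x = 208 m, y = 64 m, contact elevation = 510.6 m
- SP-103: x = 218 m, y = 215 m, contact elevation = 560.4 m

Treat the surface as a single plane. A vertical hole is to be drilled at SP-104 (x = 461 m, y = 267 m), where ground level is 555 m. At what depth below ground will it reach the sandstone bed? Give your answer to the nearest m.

Let the plane be z = a·x + b·y + c.
SP-102−SP-101: 198a + 77b = 0;  SP-103−SP-101: 208a + 228b = 49.8.
Solving gives a = −0.13165, b = 0.33852.
Then c = 510.6 − a·10 − b·-13 = 516.32.
At (461, 267): z_contact = −60.7 + 90.4 + 516.32 = 546.0 m.
Depth below ground = 555 − 546.0 = 9 m.

9 m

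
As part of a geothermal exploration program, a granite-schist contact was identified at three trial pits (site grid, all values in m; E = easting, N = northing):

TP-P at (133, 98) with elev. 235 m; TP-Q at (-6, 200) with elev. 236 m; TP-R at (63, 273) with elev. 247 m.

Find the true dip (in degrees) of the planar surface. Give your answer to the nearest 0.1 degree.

6.3°

Two edge vectors: TP-P→TP-Q = (-139, 102, 1), TP-P→TP-R = (-70, 175, 12).
Normal n = (TP-P→TP-Q) × (TP-P→TP-R) = (1049, 1598, -17185).
So ∂z/∂E = −n_x/n_z = 0.06104 and ∂z/∂N = −n_y/n_z = 0.09299.
Gradient magnitude |∇z| = √(a² + b²) = √(0.00373 + 0.00865) = 0.11123.
True dip = arctan(0.11123) = 6.3°, dipping toward SSW (azimuth ≈ 213°).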